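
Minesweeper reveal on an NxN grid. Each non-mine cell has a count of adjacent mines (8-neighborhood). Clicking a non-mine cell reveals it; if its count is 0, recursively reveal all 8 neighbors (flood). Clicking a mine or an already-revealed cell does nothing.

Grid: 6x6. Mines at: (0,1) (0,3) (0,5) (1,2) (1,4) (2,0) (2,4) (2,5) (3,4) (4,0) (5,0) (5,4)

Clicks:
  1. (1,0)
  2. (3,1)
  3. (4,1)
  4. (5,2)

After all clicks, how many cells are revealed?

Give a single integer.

Answer: 13

Derivation:
Click 1 (1,0) count=2: revealed 1 new [(1,0)] -> total=1
Click 2 (3,1) count=2: revealed 1 new [(3,1)] -> total=2
Click 3 (4,1) count=2: revealed 1 new [(4,1)] -> total=3
Click 4 (5,2) count=0: revealed 10 new [(2,1) (2,2) (2,3) (3,2) (3,3) (4,2) (4,3) (5,1) (5,2) (5,3)] -> total=13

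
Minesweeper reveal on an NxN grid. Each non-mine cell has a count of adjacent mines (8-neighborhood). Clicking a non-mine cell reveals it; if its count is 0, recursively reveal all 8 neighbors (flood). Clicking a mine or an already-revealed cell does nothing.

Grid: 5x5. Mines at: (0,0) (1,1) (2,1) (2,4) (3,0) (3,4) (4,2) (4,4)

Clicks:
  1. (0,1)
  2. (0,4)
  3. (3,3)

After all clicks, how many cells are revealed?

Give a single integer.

Click 1 (0,1) count=2: revealed 1 new [(0,1)] -> total=1
Click 2 (0,4) count=0: revealed 6 new [(0,2) (0,3) (0,4) (1,2) (1,3) (1,4)] -> total=7
Click 3 (3,3) count=4: revealed 1 new [(3,3)] -> total=8

Answer: 8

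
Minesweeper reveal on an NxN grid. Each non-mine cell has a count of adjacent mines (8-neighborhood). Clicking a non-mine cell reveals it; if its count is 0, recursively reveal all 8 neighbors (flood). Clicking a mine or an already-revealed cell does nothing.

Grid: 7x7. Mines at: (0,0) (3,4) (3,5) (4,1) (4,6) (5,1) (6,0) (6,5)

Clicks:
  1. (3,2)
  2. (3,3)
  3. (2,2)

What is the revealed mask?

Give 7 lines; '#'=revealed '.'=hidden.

Answer: .######
#######
#######
####...
.......
.......
.......

Derivation:
Click 1 (3,2) count=1: revealed 1 new [(3,2)] -> total=1
Click 2 (3,3) count=1: revealed 1 new [(3,3)] -> total=2
Click 3 (2,2) count=0: revealed 22 new [(0,1) (0,2) (0,3) (0,4) (0,5) (0,6) (1,0) (1,1) (1,2) (1,3) (1,4) (1,5) (1,6) (2,0) (2,1) (2,2) (2,3) (2,4) (2,5) (2,6) (3,0) (3,1)] -> total=24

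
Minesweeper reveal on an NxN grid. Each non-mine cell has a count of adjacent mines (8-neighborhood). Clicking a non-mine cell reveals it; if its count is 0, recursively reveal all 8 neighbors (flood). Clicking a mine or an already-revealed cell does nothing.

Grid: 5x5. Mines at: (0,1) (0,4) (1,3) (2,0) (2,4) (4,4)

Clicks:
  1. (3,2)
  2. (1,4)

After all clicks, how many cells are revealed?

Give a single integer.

Answer: 12

Derivation:
Click 1 (3,2) count=0: revealed 11 new [(2,1) (2,2) (2,3) (3,0) (3,1) (3,2) (3,3) (4,0) (4,1) (4,2) (4,3)] -> total=11
Click 2 (1,4) count=3: revealed 1 new [(1,4)] -> total=12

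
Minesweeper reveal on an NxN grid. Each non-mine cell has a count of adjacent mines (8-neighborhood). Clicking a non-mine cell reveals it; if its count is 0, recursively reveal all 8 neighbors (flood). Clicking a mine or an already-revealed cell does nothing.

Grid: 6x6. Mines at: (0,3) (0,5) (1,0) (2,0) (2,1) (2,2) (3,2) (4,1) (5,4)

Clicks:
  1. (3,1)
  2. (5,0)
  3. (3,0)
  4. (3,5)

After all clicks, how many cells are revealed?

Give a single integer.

Answer: 15

Derivation:
Click 1 (3,1) count=5: revealed 1 new [(3,1)] -> total=1
Click 2 (5,0) count=1: revealed 1 new [(5,0)] -> total=2
Click 3 (3,0) count=3: revealed 1 new [(3,0)] -> total=3
Click 4 (3,5) count=0: revealed 12 new [(1,3) (1,4) (1,5) (2,3) (2,4) (2,5) (3,3) (3,4) (3,5) (4,3) (4,4) (4,5)] -> total=15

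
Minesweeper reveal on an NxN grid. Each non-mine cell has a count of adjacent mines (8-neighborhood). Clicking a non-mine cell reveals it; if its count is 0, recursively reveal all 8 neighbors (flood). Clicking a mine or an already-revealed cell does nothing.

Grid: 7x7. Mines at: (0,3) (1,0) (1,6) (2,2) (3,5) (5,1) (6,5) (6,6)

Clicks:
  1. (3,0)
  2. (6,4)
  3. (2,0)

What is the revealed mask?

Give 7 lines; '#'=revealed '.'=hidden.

Answer: .......
.......
##.....
##.....
##.....
.......
....#..

Derivation:
Click 1 (3,0) count=0: revealed 6 new [(2,0) (2,1) (3,0) (3,1) (4,0) (4,1)] -> total=6
Click 2 (6,4) count=1: revealed 1 new [(6,4)] -> total=7
Click 3 (2,0) count=1: revealed 0 new [(none)] -> total=7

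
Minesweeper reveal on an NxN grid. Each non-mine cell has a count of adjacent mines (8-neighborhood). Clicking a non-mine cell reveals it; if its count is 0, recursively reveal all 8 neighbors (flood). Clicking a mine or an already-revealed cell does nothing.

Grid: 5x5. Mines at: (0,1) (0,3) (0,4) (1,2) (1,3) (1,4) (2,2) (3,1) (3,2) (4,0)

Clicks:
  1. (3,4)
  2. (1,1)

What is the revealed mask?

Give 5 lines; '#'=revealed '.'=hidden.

Click 1 (3,4) count=0: revealed 6 new [(2,3) (2,4) (3,3) (3,4) (4,3) (4,4)] -> total=6
Click 2 (1,1) count=3: revealed 1 new [(1,1)] -> total=7

Answer: .....
.#...
...##
...##
...##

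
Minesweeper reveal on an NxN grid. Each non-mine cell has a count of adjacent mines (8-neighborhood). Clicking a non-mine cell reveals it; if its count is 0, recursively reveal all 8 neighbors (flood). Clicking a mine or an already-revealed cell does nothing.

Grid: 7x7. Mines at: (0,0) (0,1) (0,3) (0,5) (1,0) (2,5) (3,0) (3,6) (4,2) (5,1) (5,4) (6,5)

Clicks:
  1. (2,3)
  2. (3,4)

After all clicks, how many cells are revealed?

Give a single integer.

Click 1 (2,3) count=0: revealed 12 new [(1,1) (1,2) (1,3) (1,4) (2,1) (2,2) (2,3) (2,4) (3,1) (3,2) (3,3) (3,4)] -> total=12
Click 2 (3,4) count=1: revealed 0 new [(none)] -> total=12

Answer: 12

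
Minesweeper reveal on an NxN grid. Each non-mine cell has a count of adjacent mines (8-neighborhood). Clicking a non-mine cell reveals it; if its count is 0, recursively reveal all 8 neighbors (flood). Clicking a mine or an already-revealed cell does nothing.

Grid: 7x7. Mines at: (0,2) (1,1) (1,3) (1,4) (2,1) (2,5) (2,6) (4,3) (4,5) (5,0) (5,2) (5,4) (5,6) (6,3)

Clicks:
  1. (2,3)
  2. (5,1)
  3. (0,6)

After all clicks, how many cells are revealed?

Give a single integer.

Answer: 6

Derivation:
Click 1 (2,3) count=2: revealed 1 new [(2,3)] -> total=1
Click 2 (5,1) count=2: revealed 1 new [(5,1)] -> total=2
Click 3 (0,6) count=0: revealed 4 new [(0,5) (0,6) (1,5) (1,6)] -> total=6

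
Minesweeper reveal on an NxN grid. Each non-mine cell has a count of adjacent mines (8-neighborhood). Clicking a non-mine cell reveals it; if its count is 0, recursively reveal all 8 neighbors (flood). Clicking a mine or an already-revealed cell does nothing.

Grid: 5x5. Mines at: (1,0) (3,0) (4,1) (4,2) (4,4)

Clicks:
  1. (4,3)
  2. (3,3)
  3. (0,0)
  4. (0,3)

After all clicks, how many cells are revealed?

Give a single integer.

Click 1 (4,3) count=2: revealed 1 new [(4,3)] -> total=1
Click 2 (3,3) count=2: revealed 1 new [(3,3)] -> total=2
Click 3 (0,0) count=1: revealed 1 new [(0,0)] -> total=3
Click 4 (0,3) count=0: revealed 15 new [(0,1) (0,2) (0,3) (0,4) (1,1) (1,2) (1,3) (1,4) (2,1) (2,2) (2,3) (2,4) (3,1) (3,2) (3,4)] -> total=18

Answer: 18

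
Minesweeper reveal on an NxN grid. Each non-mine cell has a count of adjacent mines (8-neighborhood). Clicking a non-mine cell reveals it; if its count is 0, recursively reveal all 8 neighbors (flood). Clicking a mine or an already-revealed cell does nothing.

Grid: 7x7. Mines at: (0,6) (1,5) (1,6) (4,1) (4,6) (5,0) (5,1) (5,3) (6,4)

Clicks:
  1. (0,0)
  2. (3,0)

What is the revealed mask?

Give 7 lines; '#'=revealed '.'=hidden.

Click 1 (0,0) count=0: revealed 26 new [(0,0) (0,1) (0,2) (0,3) (0,4) (1,0) (1,1) (1,2) (1,3) (1,4) (2,0) (2,1) (2,2) (2,3) (2,4) (2,5) (3,0) (3,1) (3,2) (3,3) (3,4) (3,5) (4,2) (4,3) (4,4) (4,5)] -> total=26
Click 2 (3,0) count=1: revealed 0 new [(none)] -> total=26

Answer: #####..
#####..
######.
######.
..####.
.......
.......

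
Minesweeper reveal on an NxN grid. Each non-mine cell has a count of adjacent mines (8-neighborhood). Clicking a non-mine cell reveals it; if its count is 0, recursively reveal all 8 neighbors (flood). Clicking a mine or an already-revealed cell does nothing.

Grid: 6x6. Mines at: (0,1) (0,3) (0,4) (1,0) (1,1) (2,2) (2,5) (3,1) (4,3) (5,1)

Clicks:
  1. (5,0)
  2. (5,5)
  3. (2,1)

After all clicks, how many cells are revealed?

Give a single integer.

Answer: 8

Derivation:
Click 1 (5,0) count=1: revealed 1 new [(5,0)] -> total=1
Click 2 (5,5) count=0: revealed 6 new [(3,4) (3,5) (4,4) (4,5) (5,4) (5,5)] -> total=7
Click 3 (2,1) count=4: revealed 1 new [(2,1)] -> total=8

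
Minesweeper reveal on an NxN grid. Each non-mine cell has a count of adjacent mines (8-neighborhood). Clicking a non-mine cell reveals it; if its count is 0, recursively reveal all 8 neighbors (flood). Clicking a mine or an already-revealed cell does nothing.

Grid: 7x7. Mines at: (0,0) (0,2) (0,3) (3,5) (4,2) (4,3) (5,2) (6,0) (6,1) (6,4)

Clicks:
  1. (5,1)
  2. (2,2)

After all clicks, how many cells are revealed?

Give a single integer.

Click 1 (5,1) count=4: revealed 1 new [(5,1)] -> total=1
Click 2 (2,2) count=0: revealed 18 new [(1,0) (1,1) (1,2) (1,3) (1,4) (2,0) (2,1) (2,2) (2,3) (2,4) (3,0) (3,1) (3,2) (3,3) (3,4) (4,0) (4,1) (5,0)] -> total=19

Answer: 19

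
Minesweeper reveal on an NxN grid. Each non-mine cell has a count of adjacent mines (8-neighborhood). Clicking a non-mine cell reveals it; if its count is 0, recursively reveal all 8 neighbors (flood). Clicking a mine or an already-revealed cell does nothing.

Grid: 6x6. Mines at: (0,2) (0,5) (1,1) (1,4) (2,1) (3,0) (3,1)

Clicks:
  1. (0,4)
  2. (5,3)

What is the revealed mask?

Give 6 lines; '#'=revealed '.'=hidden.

Click 1 (0,4) count=2: revealed 1 new [(0,4)] -> total=1
Click 2 (5,3) count=0: revealed 20 new [(2,2) (2,3) (2,4) (2,5) (3,2) (3,3) (3,4) (3,5) (4,0) (4,1) (4,2) (4,3) (4,4) (4,5) (5,0) (5,1) (5,2) (5,3) (5,4) (5,5)] -> total=21

Answer: ....#.
......
..####
..####
######
######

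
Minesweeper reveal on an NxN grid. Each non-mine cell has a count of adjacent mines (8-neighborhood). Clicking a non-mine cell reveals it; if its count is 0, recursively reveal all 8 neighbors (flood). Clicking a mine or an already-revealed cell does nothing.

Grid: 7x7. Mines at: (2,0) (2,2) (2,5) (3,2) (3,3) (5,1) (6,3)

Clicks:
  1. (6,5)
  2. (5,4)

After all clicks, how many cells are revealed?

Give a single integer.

Answer: 12

Derivation:
Click 1 (6,5) count=0: revealed 12 new [(3,4) (3,5) (3,6) (4,4) (4,5) (4,6) (5,4) (5,5) (5,6) (6,4) (6,5) (6,6)] -> total=12
Click 2 (5,4) count=1: revealed 0 new [(none)] -> total=12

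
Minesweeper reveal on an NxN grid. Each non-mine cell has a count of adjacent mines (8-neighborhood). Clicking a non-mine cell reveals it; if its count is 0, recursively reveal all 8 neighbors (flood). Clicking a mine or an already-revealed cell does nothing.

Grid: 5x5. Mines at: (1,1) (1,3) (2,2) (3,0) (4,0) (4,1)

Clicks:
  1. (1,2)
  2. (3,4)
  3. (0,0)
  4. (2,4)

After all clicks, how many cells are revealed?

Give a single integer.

Answer: 10

Derivation:
Click 1 (1,2) count=3: revealed 1 new [(1,2)] -> total=1
Click 2 (3,4) count=0: revealed 8 new [(2,3) (2,4) (3,2) (3,3) (3,4) (4,2) (4,3) (4,4)] -> total=9
Click 3 (0,0) count=1: revealed 1 new [(0,0)] -> total=10
Click 4 (2,4) count=1: revealed 0 new [(none)] -> total=10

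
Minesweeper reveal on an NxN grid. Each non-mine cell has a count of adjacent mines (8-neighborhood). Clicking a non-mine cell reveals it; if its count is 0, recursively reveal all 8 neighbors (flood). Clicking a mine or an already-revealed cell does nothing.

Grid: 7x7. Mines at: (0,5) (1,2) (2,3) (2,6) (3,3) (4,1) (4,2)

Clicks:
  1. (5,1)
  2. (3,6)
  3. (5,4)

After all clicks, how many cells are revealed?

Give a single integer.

Click 1 (5,1) count=2: revealed 1 new [(5,1)] -> total=1
Click 2 (3,6) count=1: revealed 1 new [(3,6)] -> total=2
Click 3 (5,4) count=0: revealed 19 new [(3,4) (3,5) (4,3) (4,4) (4,5) (4,6) (5,0) (5,2) (5,3) (5,4) (5,5) (5,6) (6,0) (6,1) (6,2) (6,3) (6,4) (6,5) (6,6)] -> total=21

Answer: 21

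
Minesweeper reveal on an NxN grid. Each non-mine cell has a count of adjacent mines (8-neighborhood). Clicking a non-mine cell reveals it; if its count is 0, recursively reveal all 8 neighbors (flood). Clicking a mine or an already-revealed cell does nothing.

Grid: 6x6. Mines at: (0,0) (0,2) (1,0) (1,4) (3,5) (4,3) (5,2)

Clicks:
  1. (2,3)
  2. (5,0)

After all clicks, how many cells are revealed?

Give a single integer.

Click 1 (2,3) count=1: revealed 1 new [(2,3)] -> total=1
Click 2 (5,0) count=0: revealed 15 new [(1,1) (1,2) (1,3) (2,0) (2,1) (2,2) (3,0) (3,1) (3,2) (3,3) (4,0) (4,1) (4,2) (5,0) (5,1)] -> total=16

Answer: 16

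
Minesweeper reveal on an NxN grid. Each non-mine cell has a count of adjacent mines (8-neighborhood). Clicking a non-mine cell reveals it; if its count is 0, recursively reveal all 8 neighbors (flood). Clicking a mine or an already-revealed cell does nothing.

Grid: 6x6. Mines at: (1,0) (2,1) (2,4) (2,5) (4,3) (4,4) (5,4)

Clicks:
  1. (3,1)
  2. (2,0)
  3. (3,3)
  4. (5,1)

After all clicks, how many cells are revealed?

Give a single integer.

Answer: 11

Derivation:
Click 1 (3,1) count=1: revealed 1 new [(3,1)] -> total=1
Click 2 (2,0) count=2: revealed 1 new [(2,0)] -> total=2
Click 3 (3,3) count=3: revealed 1 new [(3,3)] -> total=3
Click 4 (5,1) count=0: revealed 8 new [(3,0) (3,2) (4,0) (4,1) (4,2) (5,0) (5,1) (5,2)] -> total=11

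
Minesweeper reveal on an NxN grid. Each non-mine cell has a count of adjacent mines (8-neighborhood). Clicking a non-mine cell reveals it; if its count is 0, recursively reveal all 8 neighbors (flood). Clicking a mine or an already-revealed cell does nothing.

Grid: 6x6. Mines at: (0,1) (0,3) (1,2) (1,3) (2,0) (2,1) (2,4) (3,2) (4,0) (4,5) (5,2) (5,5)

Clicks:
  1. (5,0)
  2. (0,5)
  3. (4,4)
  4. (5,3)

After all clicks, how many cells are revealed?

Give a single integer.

Click 1 (5,0) count=1: revealed 1 new [(5,0)] -> total=1
Click 2 (0,5) count=0: revealed 4 new [(0,4) (0,5) (1,4) (1,5)] -> total=5
Click 3 (4,4) count=2: revealed 1 new [(4,4)] -> total=6
Click 4 (5,3) count=1: revealed 1 new [(5,3)] -> total=7

Answer: 7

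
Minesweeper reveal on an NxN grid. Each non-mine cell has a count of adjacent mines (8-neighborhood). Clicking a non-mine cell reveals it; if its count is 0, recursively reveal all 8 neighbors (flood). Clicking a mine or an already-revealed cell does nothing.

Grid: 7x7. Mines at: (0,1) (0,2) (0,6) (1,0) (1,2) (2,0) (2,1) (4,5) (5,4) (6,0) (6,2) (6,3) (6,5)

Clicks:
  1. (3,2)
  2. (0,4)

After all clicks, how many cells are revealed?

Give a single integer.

Answer: 28

Derivation:
Click 1 (3,2) count=1: revealed 1 new [(3,2)] -> total=1
Click 2 (0,4) count=0: revealed 27 new [(0,3) (0,4) (0,5) (1,3) (1,4) (1,5) (1,6) (2,2) (2,3) (2,4) (2,5) (2,6) (3,0) (3,1) (3,3) (3,4) (3,5) (3,6) (4,0) (4,1) (4,2) (4,3) (4,4) (5,0) (5,1) (5,2) (5,3)] -> total=28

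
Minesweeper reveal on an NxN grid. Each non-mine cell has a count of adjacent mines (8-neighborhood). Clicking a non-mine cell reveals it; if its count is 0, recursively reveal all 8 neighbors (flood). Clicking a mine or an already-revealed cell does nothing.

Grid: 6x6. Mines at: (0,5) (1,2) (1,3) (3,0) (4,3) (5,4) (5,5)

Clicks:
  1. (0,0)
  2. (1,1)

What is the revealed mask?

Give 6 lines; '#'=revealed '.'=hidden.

Answer: ##....
##....
##....
......
......
......

Derivation:
Click 1 (0,0) count=0: revealed 6 new [(0,0) (0,1) (1,0) (1,1) (2,0) (2,1)] -> total=6
Click 2 (1,1) count=1: revealed 0 new [(none)] -> total=6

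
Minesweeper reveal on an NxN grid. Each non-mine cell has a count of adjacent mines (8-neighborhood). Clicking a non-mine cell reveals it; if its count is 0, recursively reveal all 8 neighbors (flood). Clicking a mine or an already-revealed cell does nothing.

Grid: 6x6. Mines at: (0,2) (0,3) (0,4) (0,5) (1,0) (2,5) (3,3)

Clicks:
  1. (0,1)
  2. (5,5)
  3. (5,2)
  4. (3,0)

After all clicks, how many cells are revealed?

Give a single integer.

Click 1 (0,1) count=2: revealed 1 new [(0,1)] -> total=1
Click 2 (5,5) count=0: revealed 20 new [(2,0) (2,1) (2,2) (3,0) (3,1) (3,2) (3,4) (3,5) (4,0) (4,1) (4,2) (4,3) (4,4) (4,5) (5,0) (5,1) (5,2) (5,3) (5,4) (5,5)] -> total=21
Click 3 (5,2) count=0: revealed 0 new [(none)] -> total=21
Click 4 (3,0) count=0: revealed 0 new [(none)] -> total=21

Answer: 21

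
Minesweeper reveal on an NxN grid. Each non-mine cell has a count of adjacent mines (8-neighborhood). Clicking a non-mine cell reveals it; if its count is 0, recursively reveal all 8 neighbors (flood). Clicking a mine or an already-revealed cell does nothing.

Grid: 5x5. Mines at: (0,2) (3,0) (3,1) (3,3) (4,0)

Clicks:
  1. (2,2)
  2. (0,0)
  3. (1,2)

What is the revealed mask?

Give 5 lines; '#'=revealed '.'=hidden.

Click 1 (2,2) count=2: revealed 1 new [(2,2)] -> total=1
Click 2 (0,0) count=0: revealed 6 new [(0,0) (0,1) (1,0) (1,1) (2,0) (2,1)] -> total=7
Click 3 (1,2) count=1: revealed 1 new [(1,2)] -> total=8

Answer: ##...
###..
###..
.....
.....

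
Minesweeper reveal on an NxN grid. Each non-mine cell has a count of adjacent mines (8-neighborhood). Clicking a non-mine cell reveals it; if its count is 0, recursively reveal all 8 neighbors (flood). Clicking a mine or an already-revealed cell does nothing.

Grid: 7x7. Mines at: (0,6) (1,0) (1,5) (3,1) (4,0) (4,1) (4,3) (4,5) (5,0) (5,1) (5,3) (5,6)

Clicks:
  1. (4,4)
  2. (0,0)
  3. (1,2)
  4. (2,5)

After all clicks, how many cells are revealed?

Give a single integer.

Click 1 (4,4) count=3: revealed 1 new [(4,4)] -> total=1
Click 2 (0,0) count=1: revealed 1 new [(0,0)] -> total=2
Click 3 (1,2) count=0: revealed 15 new [(0,1) (0,2) (0,3) (0,4) (1,1) (1,2) (1,3) (1,4) (2,1) (2,2) (2,3) (2,4) (3,2) (3,3) (3,4)] -> total=17
Click 4 (2,5) count=1: revealed 1 new [(2,5)] -> total=18

Answer: 18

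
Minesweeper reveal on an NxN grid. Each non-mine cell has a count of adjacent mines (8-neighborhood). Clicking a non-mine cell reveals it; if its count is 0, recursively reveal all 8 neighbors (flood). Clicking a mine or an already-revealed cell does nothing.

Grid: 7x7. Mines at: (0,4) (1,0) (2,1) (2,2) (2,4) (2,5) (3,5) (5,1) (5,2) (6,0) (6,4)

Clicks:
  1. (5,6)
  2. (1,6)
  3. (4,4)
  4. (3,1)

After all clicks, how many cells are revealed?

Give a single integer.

Click 1 (5,6) count=0: revealed 6 new [(4,5) (4,6) (5,5) (5,6) (6,5) (6,6)] -> total=6
Click 2 (1,6) count=1: revealed 1 new [(1,6)] -> total=7
Click 3 (4,4) count=1: revealed 1 new [(4,4)] -> total=8
Click 4 (3,1) count=2: revealed 1 new [(3,1)] -> total=9

Answer: 9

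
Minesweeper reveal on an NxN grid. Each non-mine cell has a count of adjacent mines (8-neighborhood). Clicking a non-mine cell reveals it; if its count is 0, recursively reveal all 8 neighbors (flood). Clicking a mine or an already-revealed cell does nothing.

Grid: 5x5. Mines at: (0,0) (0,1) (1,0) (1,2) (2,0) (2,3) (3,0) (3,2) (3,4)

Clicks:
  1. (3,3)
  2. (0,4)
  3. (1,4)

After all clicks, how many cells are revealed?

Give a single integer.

Click 1 (3,3) count=3: revealed 1 new [(3,3)] -> total=1
Click 2 (0,4) count=0: revealed 4 new [(0,3) (0,4) (1,3) (1,4)] -> total=5
Click 3 (1,4) count=1: revealed 0 new [(none)] -> total=5

Answer: 5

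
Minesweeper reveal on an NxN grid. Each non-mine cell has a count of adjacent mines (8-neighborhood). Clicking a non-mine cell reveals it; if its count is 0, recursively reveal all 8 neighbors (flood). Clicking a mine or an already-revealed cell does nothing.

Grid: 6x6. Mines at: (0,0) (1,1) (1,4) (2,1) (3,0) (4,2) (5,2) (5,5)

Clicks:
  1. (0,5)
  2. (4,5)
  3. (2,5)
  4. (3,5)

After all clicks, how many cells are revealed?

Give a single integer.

Click 1 (0,5) count=1: revealed 1 new [(0,5)] -> total=1
Click 2 (4,5) count=1: revealed 1 new [(4,5)] -> total=2
Click 3 (2,5) count=1: revealed 1 new [(2,5)] -> total=3
Click 4 (3,5) count=0: revealed 7 new [(2,3) (2,4) (3,3) (3,4) (3,5) (4,3) (4,4)] -> total=10

Answer: 10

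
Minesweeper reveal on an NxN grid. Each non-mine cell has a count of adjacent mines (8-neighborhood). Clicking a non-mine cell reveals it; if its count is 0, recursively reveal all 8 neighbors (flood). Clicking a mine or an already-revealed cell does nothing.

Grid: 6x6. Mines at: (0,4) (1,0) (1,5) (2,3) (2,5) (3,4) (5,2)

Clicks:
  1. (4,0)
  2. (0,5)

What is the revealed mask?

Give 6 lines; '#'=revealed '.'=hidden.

Answer: .....#
......
###...
###...
###...
##....

Derivation:
Click 1 (4,0) count=0: revealed 11 new [(2,0) (2,1) (2,2) (3,0) (3,1) (3,2) (4,0) (4,1) (4,2) (5,0) (5,1)] -> total=11
Click 2 (0,5) count=2: revealed 1 new [(0,5)] -> total=12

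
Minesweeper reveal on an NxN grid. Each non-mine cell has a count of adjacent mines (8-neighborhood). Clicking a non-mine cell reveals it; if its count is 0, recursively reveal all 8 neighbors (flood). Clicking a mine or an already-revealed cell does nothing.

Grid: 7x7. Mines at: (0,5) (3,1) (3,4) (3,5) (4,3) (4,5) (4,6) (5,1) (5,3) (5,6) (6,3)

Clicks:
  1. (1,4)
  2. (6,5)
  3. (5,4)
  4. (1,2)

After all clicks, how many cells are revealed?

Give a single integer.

Answer: 17

Derivation:
Click 1 (1,4) count=1: revealed 1 new [(1,4)] -> total=1
Click 2 (6,5) count=1: revealed 1 new [(6,5)] -> total=2
Click 3 (5,4) count=4: revealed 1 new [(5,4)] -> total=3
Click 4 (1,2) count=0: revealed 14 new [(0,0) (0,1) (0,2) (0,3) (0,4) (1,0) (1,1) (1,2) (1,3) (2,0) (2,1) (2,2) (2,3) (2,4)] -> total=17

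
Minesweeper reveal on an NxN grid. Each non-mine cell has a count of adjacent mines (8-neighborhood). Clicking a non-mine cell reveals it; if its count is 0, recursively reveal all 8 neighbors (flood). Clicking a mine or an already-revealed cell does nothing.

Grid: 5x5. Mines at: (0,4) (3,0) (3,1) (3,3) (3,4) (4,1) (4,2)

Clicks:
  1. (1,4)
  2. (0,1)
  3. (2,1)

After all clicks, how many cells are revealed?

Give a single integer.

Click 1 (1,4) count=1: revealed 1 new [(1,4)] -> total=1
Click 2 (0,1) count=0: revealed 12 new [(0,0) (0,1) (0,2) (0,3) (1,0) (1,1) (1,2) (1,3) (2,0) (2,1) (2,2) (2,3)] -> total=13
Click 3 (2,1) count=2: revealed 0 new [(none)] -> total=13

Answer: 13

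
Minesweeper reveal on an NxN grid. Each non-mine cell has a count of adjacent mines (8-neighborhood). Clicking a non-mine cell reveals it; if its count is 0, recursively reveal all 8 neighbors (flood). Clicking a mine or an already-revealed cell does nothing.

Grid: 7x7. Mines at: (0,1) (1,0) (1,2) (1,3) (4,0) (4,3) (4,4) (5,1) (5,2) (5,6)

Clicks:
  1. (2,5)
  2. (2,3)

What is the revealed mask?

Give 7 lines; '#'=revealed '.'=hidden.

Click 1 (2,5) count=0: revealed 14 new [(0,4) (0,5) (0,6) (1,4) (1,5) (1,6) (2,4) (2,5) (2,6) (3,4) (3,5) (3,6) (4,5) (4,6)] -> total=14
Click 2 (2,3) count=2: revealed 1 new [(2,3)] -> total=15

Answer: ....###
....###
...####
....###
.....##
.......
.......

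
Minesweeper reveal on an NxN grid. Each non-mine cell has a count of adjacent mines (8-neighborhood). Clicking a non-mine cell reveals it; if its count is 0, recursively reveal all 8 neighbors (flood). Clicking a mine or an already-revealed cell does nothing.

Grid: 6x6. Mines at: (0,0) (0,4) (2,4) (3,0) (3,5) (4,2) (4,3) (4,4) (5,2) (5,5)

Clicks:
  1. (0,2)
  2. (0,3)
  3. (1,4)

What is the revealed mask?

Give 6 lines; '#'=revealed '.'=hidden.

Answer: .###..
.####.
.###..
.###..
......
......

Derivation:
Click 1 (0,2) count=0: revealed 12 new [(0,1) (0,2) (0,3) (1,1) (1,2) (1,3) (2,1) (2,2) (2,3) (3,1) (3,2) (3,3)] -> total=12
Click 2 (0,3) count=1: revealed 0 new [(none)] -> total=12
Click 3 (1,4) count=2: revealed 1 new [(1,4)] -> total=13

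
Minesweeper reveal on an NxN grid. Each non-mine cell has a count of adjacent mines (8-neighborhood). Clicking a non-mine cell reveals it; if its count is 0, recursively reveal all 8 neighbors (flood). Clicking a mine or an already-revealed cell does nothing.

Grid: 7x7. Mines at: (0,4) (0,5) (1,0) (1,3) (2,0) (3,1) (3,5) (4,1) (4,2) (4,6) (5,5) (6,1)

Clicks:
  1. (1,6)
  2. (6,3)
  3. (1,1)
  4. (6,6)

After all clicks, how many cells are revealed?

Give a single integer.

Answer: 9

Derivation:
Click 1 (1,6) count=1: revealed 1 new [(1,6)] -> total=1
Click 2 (6,3) count=0: revealed 6 new [(5,2) (5,3) (5,4) (6,2) (6,3) (6,4)] -> total=7
Click 3 (1,1) count=2: revealed 1 new [(1,1)] -> total=8
Click 4 (6,6) count=1: revealed 1 new [(6,6)] -> total=9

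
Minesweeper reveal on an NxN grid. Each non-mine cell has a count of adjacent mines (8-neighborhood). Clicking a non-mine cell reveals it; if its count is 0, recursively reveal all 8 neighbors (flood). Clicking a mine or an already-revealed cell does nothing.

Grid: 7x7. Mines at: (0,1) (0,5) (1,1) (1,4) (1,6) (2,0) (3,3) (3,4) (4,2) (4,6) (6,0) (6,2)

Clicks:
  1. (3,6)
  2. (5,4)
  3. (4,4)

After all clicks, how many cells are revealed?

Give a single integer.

Click 1 (3,6) count=1: revealed 1 new [(3,6)] -> total=1
Click 2 (5,4) count=0: revealed 11 new [(4,3) (4,4) (4,5) (5,3) (5,4) (5,5) (5,6) (6,3) (6,4) (6,5) (6,6)] -> total=12
Click 3 (4,4) count=2: revealed 0 new [(none)] -> total=12

Answer: 12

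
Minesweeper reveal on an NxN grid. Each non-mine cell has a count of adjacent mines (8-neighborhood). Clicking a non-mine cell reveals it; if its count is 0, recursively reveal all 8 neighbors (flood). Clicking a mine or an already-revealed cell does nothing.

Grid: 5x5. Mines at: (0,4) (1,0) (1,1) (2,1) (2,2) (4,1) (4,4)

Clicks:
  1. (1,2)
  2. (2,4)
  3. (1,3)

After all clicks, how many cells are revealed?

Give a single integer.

Answer: 7

Derivation:
Click 1 (1,2) count=3: revealed 1 new [(1,2)] -> total=1
Click 2 (2,4) count=0: revealed 6 new [(1,3) (1,4) (2,3) (2,4) (3,3) (3,4)] -> total=7
Click 3 (1,3) count=2: revealed 0 new [(none)] -> total=7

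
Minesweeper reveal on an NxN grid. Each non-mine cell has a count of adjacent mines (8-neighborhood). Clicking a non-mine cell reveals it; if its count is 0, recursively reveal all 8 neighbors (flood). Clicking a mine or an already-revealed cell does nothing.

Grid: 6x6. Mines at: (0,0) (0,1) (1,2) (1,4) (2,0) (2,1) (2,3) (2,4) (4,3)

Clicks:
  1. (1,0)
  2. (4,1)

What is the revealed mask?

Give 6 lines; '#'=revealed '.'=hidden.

Click 1 (1,0) count=4: revealed 1 new [(1,0)] -> total=1
Click 2 (4,1) count=0: revealed 9 new [(3,0) (3,1) (3,2) (4,0) (4,1) (4,2) (5,0) (5,1) (5,2)] -> total=10

Answer: ......
#.....
......
###...
###...
###...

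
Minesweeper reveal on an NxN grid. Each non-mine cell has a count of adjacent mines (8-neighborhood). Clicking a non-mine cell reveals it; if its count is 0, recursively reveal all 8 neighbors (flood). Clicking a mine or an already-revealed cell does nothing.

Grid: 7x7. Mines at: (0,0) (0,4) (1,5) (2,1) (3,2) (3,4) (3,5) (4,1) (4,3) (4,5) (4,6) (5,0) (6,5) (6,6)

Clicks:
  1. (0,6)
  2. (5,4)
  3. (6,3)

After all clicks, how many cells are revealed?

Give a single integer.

Answer: 9

Derivation:
Click 1 (0,6) count=1: revealed 1 new [(0,6)] -> total=1
Click 2 (5,4) count=3: revealed 1 new [(5,4)] -> total=2
Click 3 (6,3) count=0: revealed 7 new [(5,1) (5,2) (5,3) (6,1) (6,2) (6,3) (6,4)] -> total=9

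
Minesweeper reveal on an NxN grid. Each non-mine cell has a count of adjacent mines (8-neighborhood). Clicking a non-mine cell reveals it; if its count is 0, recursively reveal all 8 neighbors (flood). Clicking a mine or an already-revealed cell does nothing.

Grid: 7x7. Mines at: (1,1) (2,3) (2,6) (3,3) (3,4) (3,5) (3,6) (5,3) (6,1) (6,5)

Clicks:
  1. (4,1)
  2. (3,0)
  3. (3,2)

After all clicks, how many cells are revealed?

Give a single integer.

Click 1 (4,1) count=0: revealed 12 new [(2,0) (2,1) (2,2) (3,0) (3,1) (3,2) (4,0) (4,1) (4,2) (5,0) (5,1) (5,2)] -> total=12
Click 2 (3,0) count=0: revealed 0 new [(none)] -> total=12
Click 3 (3,2) count=2: revealed 0 new [(none)] -> total=12

Answer: 12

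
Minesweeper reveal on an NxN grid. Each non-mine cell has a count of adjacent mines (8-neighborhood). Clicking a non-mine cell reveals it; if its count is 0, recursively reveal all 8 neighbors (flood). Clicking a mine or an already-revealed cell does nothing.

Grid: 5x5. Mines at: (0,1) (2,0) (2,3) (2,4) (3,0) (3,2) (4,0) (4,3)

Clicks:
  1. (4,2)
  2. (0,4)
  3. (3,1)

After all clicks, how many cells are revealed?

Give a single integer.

Answer: 8

Derivation:
Click 1 (4,2) count=2: revealed 1 new [(4,2)] -> total=1
Click 2 (0,4) count=0: revealed 6 new [(0,2) (0,3) (0,4) (1,2) (1,3) (1,4)] -> total=7
Click 3 (3,1) count=4: revealed 1 new [(3,1)] -> total=8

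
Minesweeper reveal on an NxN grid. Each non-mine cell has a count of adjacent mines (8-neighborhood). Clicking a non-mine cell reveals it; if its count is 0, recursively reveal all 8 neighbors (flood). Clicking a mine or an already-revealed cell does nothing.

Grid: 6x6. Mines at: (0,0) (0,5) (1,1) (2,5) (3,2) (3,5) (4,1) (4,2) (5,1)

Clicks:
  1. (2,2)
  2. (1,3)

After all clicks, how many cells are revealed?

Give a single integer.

Answer: 9

Derivation:
Click 1 (2,2) count=2: revealed 1 new [(2,2)] -> total=1
Click 2 (1,3) count=0: revealed 8 new [(0,2) (0,3) (0,4) (1,2) (1,3) (1,4) (2,3) (2,4)] -> total=9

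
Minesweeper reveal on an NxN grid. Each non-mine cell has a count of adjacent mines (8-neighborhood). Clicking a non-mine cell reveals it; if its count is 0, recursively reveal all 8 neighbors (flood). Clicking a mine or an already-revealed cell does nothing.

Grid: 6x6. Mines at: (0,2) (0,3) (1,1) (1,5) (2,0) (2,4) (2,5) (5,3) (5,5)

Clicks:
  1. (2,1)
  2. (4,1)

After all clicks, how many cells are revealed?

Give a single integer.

Answer: 14

Derivation:
Click 1 (2,1) count=2: revealed 1 new [(2,1)] -> total=1
Click 2 (4,1) count=0: revealed 13 new [(2,2) (2,3) (3,0) (3,1) (3,2) (3,3) (4,0) (4,1) (4,2) (4,3) (5,0) (5,1) (5,2)] -> total=14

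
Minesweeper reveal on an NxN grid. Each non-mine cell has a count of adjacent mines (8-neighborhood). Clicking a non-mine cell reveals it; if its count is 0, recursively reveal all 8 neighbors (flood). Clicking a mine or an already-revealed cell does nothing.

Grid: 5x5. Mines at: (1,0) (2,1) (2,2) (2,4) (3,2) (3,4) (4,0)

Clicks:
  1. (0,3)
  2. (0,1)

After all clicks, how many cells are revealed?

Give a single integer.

Click 1 (0,3) count=0: revealed 8 new [(0,1) (0,2) (0,3) (0,4) (1,1) (1,2) (1,3) (1,4)] -> total=8
Click 2 (0,1) count=1: revealed 0 new [(none)] -> total=8

Answer: 8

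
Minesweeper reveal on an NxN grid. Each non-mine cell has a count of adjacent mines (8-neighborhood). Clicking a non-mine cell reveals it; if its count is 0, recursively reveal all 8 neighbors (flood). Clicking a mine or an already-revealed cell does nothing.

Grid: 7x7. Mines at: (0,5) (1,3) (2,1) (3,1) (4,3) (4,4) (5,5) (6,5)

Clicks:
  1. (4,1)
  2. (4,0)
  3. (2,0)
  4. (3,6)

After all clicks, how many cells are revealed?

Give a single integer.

Answer: 14

Derivation:
Click 1 (4,1) count=1: revealed 1 new [(4,1)] -> total=1
Click 2 (4,0) count=1: revealed 1 new [(4,0)] -> total=2
Click 3 (2,0) count=2: revealed 1 new [(2,0)] -> total=3
Click 4 (3,6) count=0: revealed 11 new [(1,4) (1,5) (1,6) (2,4) (2,5) (2,6) (3,4) (3,5) (3,6) (4,5) (4,6)] -> total=14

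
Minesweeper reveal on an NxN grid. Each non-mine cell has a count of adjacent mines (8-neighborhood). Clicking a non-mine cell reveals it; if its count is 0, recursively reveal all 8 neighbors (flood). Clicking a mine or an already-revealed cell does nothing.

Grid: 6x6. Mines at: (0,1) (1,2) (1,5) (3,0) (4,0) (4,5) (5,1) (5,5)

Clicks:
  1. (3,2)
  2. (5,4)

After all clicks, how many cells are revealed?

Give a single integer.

Answer: 15

Derivation:
Click 1 (3,2) count=0: revealed 15 new [(2,1) (2,2) (2,3) (2,4) (3,1) (3,2) (3,3) (3,4) (4,1) (4,2) (4,3) (4,4) (5,2) (5,3) (5,4)] -> total=15
Click 2 (5,4) count=2: revealed 0 new [(none)] -> total=15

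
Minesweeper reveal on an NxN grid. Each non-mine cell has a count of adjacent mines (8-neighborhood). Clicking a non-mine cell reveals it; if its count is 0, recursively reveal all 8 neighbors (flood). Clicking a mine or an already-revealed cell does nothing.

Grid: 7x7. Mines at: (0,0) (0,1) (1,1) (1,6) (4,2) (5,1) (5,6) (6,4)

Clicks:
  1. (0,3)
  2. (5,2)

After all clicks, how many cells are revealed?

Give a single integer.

Click 1 (0,3) count=0: revealed 25 new [(0,2) (0,3) (0,4) (0,5) (1,2) (1,3) (1,4) (1,5) (2,2) (2,3) (2,4) (2,5) (2,6) (3,2) (3,3) (3,4) (3,5) (3,6) (4,3) (4,4) (4,5) (4,6) (5,3) (5,4) (5,5)] -> total=25
Click 2 (5,2) count=2: revealed 1 new [(5,2)] -> total=26

Answer: 26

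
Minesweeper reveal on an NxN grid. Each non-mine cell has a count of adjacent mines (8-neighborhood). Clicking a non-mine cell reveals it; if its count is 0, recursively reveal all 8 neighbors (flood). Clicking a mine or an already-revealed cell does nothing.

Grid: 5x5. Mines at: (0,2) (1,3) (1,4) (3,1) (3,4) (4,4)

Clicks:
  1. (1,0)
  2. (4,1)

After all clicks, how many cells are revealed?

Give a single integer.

Answer: 7

Derivation:
Click 1 (1,0) count=0: revealed 6 new [(0,0) (0,1) (1,0) (1,1) (2,0) (2,1)] -> total=6
Click 2 (4,1) count=1: revealed 1 new [(4,1)] -> total=7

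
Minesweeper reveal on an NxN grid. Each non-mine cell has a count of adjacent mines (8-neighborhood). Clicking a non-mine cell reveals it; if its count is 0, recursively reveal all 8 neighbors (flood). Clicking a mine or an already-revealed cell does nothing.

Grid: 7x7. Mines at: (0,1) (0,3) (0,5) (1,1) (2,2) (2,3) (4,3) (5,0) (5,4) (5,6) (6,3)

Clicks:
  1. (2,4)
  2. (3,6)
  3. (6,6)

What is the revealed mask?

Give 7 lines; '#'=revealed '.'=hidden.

Click 1 (2,4) count=1: revealed 1 new [(2,4)] -> total=1
Click 2 (3,6) count=0: revealed 11 new [(1,4) (1,5) (1,6) (2,5) (2,6) (3,4) (3,5) (3,6) (4,4) (4,5) (4,6)] -> total=12
Click 3 (6,6) count=1: revealed 1 new [(6,6)] -> total=13

Answer: .......
....###
....###
....###
....###
.......
......#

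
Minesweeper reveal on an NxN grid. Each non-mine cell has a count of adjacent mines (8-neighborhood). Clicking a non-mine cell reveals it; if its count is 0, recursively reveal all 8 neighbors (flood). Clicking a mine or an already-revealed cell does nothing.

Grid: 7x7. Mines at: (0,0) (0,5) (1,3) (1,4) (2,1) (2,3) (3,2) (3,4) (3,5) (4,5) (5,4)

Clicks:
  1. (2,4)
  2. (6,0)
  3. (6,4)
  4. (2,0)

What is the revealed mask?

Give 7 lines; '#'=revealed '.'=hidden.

Click 1 (2,4) count=5: revealed 1 new [(2,4)] -> total=1
Click 2 (6,0) count=0: revealed 14 new [(3,0) (3,1) (4,0) (4,1) (4,2) (4,3) (5,0) (5,1) (5,2) (5,3) (6,0) (6,1) (6,2) (6,3)] -> total=15
Click 3 (6,4) count=1: revealed 1 new [(6,4)] -> total=16
Click 4 (2,0) count=1: revealed 1 new [(2,0)] -> total=17

Answer: .......
.......
#...#..
##.....
####...
####...
#####..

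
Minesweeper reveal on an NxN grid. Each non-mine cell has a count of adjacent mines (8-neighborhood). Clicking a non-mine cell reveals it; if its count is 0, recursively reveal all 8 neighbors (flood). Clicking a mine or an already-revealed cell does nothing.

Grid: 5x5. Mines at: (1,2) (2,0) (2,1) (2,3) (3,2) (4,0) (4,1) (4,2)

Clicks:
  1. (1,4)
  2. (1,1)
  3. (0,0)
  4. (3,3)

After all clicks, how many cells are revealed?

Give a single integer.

Click 1 (1,4) count=1: revealed 1 new [(1,4)] -> total=1
Click 2 (1,1) count=3: revealed 1 new [(1,1)] -> total=2
Click 3 (0,0) count=0: revealed 3 new [(0,0) (0,1) (1,0)] -> total=5
Click 4 (3,3) count=3: revealed 1 new [(3,3)] -> total=6

Answer: 6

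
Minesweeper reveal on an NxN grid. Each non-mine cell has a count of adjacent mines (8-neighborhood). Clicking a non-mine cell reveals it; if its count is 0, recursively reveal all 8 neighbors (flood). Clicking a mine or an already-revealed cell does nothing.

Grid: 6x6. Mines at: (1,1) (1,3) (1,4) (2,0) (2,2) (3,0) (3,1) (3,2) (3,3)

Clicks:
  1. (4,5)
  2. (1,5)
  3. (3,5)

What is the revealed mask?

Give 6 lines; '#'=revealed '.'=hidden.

Click 1 (4,5) count=0: revealed 16 new [(2,4) (2,5) (3,4) (3,5) (4,0) (4,1) (4,2) (4,3) (4,4) (4,5) (5,0) (5,1) (5,2) (5,3) (5,4) (5,5)] -> total=16
Click 2 (1,5) count=1: revealed 1 new [(1,5)] -> total=17
Click 3 (3,5) count=0: revealed 0 new [(none)] -> total=17

Answer: ......
.....#
....##
....##
######
######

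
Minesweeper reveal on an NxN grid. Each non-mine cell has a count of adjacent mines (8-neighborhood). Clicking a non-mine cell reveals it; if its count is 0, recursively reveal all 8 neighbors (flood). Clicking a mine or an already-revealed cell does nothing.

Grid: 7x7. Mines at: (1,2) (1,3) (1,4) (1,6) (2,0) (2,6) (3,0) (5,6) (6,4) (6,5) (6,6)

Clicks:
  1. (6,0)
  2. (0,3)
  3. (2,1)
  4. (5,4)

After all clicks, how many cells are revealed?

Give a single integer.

Click 1 (6,0) count=0: revealed 26 new [(2,1) (2,2) (2,3) (2,4) (2,5) (3,1) (3,2) (3,3) (3,4) (3,5) (4,0) (4,1) (4,2) (4,3) (4,4) (4,5) (5,0) (5,1) (5,2) (5,3) (5,4) (5,5) (6,0) (6,1) (6,2) (6,3)] -> total=26
Click 2 (0,3) count=3: revealed 1 new [(0,3)] -> total=27
Click 3 (2,1) count=3: revealed 0 new [(none)] -> total=27
Click 4 (5,4) count=2: revealed 0 new [(none)] -> total=27

Answer: 27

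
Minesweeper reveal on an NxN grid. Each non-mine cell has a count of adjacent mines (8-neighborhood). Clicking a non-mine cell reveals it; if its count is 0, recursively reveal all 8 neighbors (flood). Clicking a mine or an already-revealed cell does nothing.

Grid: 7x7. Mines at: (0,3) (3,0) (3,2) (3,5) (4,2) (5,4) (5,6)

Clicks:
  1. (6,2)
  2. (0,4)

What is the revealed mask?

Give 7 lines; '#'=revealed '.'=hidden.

Answer: ....#..
.......
.......
.......
##.....
####...
####...

Derivation:
Click 1 (6,2) count=0: revealed 10 new [(4,0) (4,1) (5,0) (5,1) (5,2) (5,3) (6,0) (6,1) (6,2) (6,3)] -> total=10
Click 2 (0,4) count=1: revealed 1 new [(0,4)] -> total=11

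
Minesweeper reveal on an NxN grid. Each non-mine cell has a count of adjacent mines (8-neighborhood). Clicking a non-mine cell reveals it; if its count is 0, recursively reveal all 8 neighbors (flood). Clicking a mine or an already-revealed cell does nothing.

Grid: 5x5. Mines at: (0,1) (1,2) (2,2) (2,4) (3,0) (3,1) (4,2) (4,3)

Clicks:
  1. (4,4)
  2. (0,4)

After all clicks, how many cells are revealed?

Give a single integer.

Click 1 (4,4) count=1: revealed 1 new [(4,4)] -> total=1
Click 2 (0,4) count=0: revealed 4 new [(0,3) (0,4) (1,3) (1,4)] -> total=5

Answer: 5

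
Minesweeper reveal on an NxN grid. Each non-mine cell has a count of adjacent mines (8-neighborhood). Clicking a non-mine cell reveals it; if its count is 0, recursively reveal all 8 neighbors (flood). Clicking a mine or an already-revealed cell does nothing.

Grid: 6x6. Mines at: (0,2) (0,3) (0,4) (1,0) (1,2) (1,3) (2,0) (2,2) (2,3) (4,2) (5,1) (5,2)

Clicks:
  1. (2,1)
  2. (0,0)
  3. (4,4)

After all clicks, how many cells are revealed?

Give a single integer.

Answer: 15

Derivation:
Click 1 (2,1) count=4: revealed 1 new [(2,1)] -> total=1
Click 2 (0,0) count=1: revealed 1 new [(0,0)] -> total=2
Click 3 (4,4) count=0: revealed 13 new [(1,4) (1,5) (2,4) (2,5) (3,3) (3,4) (3,5) (4,3) (4,4) (4,5) (5,3) (5,4) (5,5)] -> total=15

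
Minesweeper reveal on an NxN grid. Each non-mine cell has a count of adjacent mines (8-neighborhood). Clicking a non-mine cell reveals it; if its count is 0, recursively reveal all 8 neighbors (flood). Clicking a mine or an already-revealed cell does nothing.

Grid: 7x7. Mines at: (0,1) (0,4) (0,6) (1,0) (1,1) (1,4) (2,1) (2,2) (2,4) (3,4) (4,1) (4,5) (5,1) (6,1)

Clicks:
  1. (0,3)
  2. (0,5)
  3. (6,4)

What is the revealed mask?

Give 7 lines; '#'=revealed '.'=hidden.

Click 1 (0,3) count=2: revealed 1 new [(0,3)] -> total=1
Click 2 (0,5) count=3: revealed 1 new [(0,5)] -> total=2
Click 3 (6,4) count=0: revealed 13 new [(4,2) (4,3) (4,4) (5,2) (5,3) (5,4) (5,5) (5,6) (6,2) (6,3) (6,4) (6,5) (6,6)] -> total=15

Answer: ...#.#.
.......
.......
.......
..###..
..#####
..#####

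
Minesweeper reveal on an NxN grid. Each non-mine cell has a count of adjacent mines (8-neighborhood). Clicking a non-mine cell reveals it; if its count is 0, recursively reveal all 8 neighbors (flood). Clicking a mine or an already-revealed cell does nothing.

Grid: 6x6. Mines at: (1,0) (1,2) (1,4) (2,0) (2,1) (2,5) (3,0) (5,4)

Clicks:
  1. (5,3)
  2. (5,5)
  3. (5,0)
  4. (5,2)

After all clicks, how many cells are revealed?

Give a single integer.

Answer: 17

Derivation:
Click 1 (5,3) count=1: revealed 1 new [(5,3)] -> total=1
Click 2 (5,5) count=1: revealed 1 new [(5,5)] -> total=2
Click 3 (5,0) count=0: revealed 15 new [(2,2) (2,3) (2,4) (3,1) (3,2) (3,3) (3,4) (4,0) (4,1) (4,2) (4,3) (4,4) (5,0) (5,1) (5,2)] -> total=17
Click 4 (5,2) count=0: revealed 0 new [(none)] -> total=17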